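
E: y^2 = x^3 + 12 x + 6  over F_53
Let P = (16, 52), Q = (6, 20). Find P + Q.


P != Q, so use the chord formula.
s = (y2 - y1) / (x2 - x1) = (21) / (43) mod 53 = 35
x3 = s^2 - x1 - x2 mod 53 = 35^2 - 16 - 6 = 37
y3 = s (x1 - x3) - y1 mod 53 = 35 * (16 - 37) - 52 = 8

P + Q = (37, 8)


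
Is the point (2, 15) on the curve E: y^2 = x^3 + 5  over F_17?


Check whether y^2 = x^3 + 0 x + 5 (mod 17) for (x, y) = (2, 15).
LHS: y^2 = 15^2 mod 17 = 4
RHS: x^3 + 0 x + 5 = 2^3 + 0*2 + 5 mod 17 = 13
LHS != RHS

No, not on the curve


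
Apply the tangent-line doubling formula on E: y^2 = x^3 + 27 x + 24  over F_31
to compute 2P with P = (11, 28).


Doubling: s = (3 x1^2 + a) / (2 y1)
s = (3*11^2 + 27) / (2*28) mod 31 = 28
x3 = s^2 - 2 x1 mod 31 = 28^2 - 2*11 = 18
y3 = s (x1 - x3) - y1 mod 31 = 28 * (11 - 18) - 28 = 24

2P = (18, 24)


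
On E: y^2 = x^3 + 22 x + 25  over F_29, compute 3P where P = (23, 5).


k = 3 = 11_2 (binary, LSB first: 11)
Double-and-add from P = (23, 5):
  bit 0 = 1: acc = O + (23, 5) = (23, 5)
  bit 1 = 1: acc = (23, 5) + (7, 0) = (23, 24)

3P = (23, 24)


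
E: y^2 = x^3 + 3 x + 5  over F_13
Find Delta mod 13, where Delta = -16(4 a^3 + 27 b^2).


4 a^3 + 27 b^2 = 4*3^3 + 27*5^2 = 108 + 675 = 783
Delta = -16 * (783) = -12528
Delta mod 13 = 4

Delta = 4 (mod 13)


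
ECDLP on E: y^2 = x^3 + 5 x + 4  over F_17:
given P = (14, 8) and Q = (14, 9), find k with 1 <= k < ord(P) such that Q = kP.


Enumerate multiples of P until we hit Q = (14, 9):
  1P = (14, 8)
  2P = (10, 0)
  3P = (14, 9)
Match found at i = 3.

k = 3


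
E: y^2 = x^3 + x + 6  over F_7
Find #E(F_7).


For each x in F_7, count y with y^2 = x^3 + 1 x + 6 mod 7:
  x = 1: RHS = 1, y in [1, 6]  -> 2 point(s)
  x = 2: RHS = 2, y in [3, 4]  -> 2 point(s)
  x = 3: RHS = 1, y in [1, 6]  -> 2 point(s)
  x = 4: RHS = 4, y in [2, 5]  -> 2 point(s)
  x = 6: RHS = 4, y in [2, 5]  -> 2 point(s)
Affine points: 10. Add the point at infinity: total = 11.

#E(F_7) = 11


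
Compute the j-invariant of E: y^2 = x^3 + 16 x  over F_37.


Delta = -16(4 a^3 + 27 b^2) mod 37 = 1
-1728 * (4 a)^3 = -1728 * (4*16)^3 mod 37 = 26
j = 26 * 1^(-1) mod 37 = 26

j = 26 (mod 37)


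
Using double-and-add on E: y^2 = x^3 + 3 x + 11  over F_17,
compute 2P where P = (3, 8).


k = 2 = 10_2 (binary, LSB first: 01)
Double-and-add from P = (3, 8):
  bit 0 = 0: acc unchanged = O
  bit 1 = 1: acc = O + (10, 15) = (10, 15)

2P = (10, 15)


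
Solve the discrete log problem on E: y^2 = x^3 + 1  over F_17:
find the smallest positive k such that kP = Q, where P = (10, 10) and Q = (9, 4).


Enumerate multiples of P until we hit Q = (9, 4):
  1P = (10, 10)
  2P = (1, 6)
  3P = (2, 3)
  4P = (14, 12)
  5P = (6, 9)
  6P = (0, 1)
  7P = (9, 13)
  8P = (7, 15)
  9P = (16, 0)
  10P = (7, 2)
  11P = (9, 4)
Match found at i = 11.

k = 11


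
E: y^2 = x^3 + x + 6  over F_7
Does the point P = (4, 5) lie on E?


Check whether y^2 = x^3 + 1 x + 6 (mod 7) for (x, y) = (4, 5).
LHS: y^2 = 5^2 mod 7 = 4
RHS: x^3 + 1 x + 6 = 4^3 + 1*4 + 6 mod 7 = 4
LHS = RHS

Yes, on the curve


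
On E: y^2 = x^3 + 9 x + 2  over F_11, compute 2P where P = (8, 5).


Doubling: s = (3 x1^2 + a) / (2 y1)
s = (3*8^2 + 9) / (2*5) mod 11 = 8
x3 = s^2 - 2 x1 mod 11 = 8^2 - 2*8 = 4
y3 = s (x1 - x3) - y1 mod 11 = 8 * (8 - 4) - 5 = 5

2P = (4, 5)


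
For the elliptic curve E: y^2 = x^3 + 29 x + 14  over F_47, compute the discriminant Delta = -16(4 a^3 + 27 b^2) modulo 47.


4 a^3 + 27 b^2 = 4*29^3 + 27*14^2 = 97556 + 5292 = 102848
Delta = -16 * (102848) = -1645568
Delta mod 47 = 43

Delta = 43 (mod 47)


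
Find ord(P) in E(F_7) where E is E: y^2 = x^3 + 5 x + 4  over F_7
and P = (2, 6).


Compute successive multiples of P until we hit O:
  1P = (2, 6)
  2P = (0, 5)
  3P = (0, 2)
  4P = (2, 1)
  5P = O

ord(P) = 5


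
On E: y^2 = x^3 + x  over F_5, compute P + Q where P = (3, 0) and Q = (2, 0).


P != Q, so use the chord formula.
s = (y2 - y1) / (x2 - x1) = (0) / (4) mod 5 = 0
x3 = s^2 - x1 - x2 mod 5 = 0^2 - 3 - 2 = 0
y3 = s (x1 - x3) - y1 mod 5 = 0 * (3 - 0) - 0 = 0

P + Q = (0, 0)


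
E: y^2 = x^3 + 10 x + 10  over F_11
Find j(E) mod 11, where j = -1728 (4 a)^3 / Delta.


Delta = -16(4 a^3 + 27 b^2) mod 11 = 6
-1728 * (4 a)^3 = -1728 * (4*10)^3 mod 11 = 9
j = 9 * 6^(-1) mod 11 = 7

j = 7 (mod 11)


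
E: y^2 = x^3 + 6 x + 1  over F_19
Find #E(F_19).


For each x in F_19, count y with y^2 = x^3 + 6 x + 1 mod 19:
  x = 0: RHS = 1, y in [1, 18]  -> 2 point(s)
  x = 5: RHS = 4, y in [2, 17]  -> 2 point(s)
  x = 6: RHS = 6, y in [5, 14]  -> 2 point(s)
  x = 7: RHS = 6, y in [5, 14]  -> 2 point(s)
  x = 9: RHS = 5, y in [9, 10]  -> 2 point(s)
  x = 10: RHS = 16, y in [4, 15]  -> 2 point(s)
  x = 11: RHS = 11, y in [7, 12]  -> 2 point(s)
  x = 14: RHS = 17, y in [6, 13]  -> 2 point(s)
  x = 17: RHS = 0, y in [0]  -> 1 point(s)
Affine points: 17. Add the point at infinity: total = 18.

#E(F_19) = 18


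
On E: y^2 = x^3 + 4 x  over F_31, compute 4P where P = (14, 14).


k = 4 = 100_2 (binary, LSB first: 001)
Double-and-add from P = (14, 14):
  bit 0 = 0: acc unchanged = O
  bit 1 = 0: acc unchanged = O
  bit 2 = 1: acc = O + (2, 27) = (2, 27)

4P = (2, 27)


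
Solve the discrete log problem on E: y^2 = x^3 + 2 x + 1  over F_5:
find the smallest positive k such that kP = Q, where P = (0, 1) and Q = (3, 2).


Enumerate multiples of P until we hit Q = (3, 2):
  1P = (0, 1)
  2P = (1, 3)
  3P = (3, 3)
  4P = (3, 2)
Match found at i = 4.

k = 4


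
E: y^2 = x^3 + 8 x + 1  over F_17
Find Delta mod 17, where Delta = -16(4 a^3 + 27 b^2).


4 a^3 + 27 b^2 = 4*8^3 + 27*1^2 = 2048 + 27 = 2075
Delta = -16 * (2075) = -33200
Delta mod 17 = 1

Delta = 1 (mod 17)


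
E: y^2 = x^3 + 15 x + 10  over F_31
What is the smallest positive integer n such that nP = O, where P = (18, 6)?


Compute successive multiples of P until we hit O:
  1P = (18, 6)
  2P = (4, 14)
  3P = (3, 12)
  4P = (30, 5)
  5P = (28, 0)
  6P = (30, 26)
  7P = (3, 19)
  8P = (4, 17)
  ... (continuing to 10P)
  10P = O

ord(P) = 10


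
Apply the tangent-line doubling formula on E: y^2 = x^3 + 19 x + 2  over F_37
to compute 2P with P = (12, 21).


Doubling: s = (3 x1^2 + a) / (2 y1)
s = (3*12^2 + 19) / (2*21) mod 37 = 31
x3 = s^2 - 2 x1 mod 37 = 31^2 - 2*12 = 12
y3 = s (x1 - x3) - y1 mod 37 = 31 * (12 - 12) - 21 = 16

2P = (12, 16)


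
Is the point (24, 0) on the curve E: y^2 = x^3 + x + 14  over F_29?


Check whether y^2 = x^3 + 1 x + 14 (mod 29) for (x, y) = (24, 0).
LHS: y^2 = 0^2 mod 29 = 0
RHS: x^3 + 1 x + 14 = 24^3 + 1*24 + 14 mod 29 = 0
LHS = RHS

Yes, on the curve


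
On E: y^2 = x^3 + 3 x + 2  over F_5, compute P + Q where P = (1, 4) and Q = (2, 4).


P != Q, so use the chord formula.
s = (y2 - y1) / (x2 - x1) = (0) / (1) mod 5 = 0
x3 = s^2 - x1 - x2 mod 5 = 0^2 - 1 - 2 = 2
y3 = s (x1 - x3) - y1 mod 5 = 0 * (1 - 2) - 4 = 1

P + Q = (2, 1)


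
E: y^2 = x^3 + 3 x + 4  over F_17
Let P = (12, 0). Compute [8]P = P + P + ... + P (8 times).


k = 8 = 1000_2 (binary, LSB first: 0001)
Double-and-add from P = (12, 0):
  bit 0 = 0: acc unchanged = O
  bit 1 = 0: acc unchanged = O
  bit 2 = 0: acc unchanged = O
  bit 3 = 1: acc = O + O = O

8P = O


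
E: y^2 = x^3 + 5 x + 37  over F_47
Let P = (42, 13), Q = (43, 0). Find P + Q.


P != Q, so use the chord formula.
s = (y2 - y1) / (x2 - x1) = (34) / (1) mod 47 = 34
x3 = s^2 - x1 - x2 mod 47 = 34^2 - 42 - 43 = 37
y3 = s (x1 - x3) - y1 mod 47 = 34 * (42 - 37) - 13 = 16

P + Q = (37, 16)


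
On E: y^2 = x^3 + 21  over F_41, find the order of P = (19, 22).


Compute successive multiples of P until we hit O:
  1P = (19, 22)
  2P = (26, 34)
  3P = (14, 10)
  4P = (40, 26)
  5P = (5, 8)
  6P = (18, 20)
  7P = (8, 0)
  8P = (18, 21)
  ... (continuing to 14P)
  14P = O

ord(P) = 14


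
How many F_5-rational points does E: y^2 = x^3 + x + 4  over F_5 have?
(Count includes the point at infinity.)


For each x in F_5, count y with y^2 = x^3 + 1 x + 4 mod 5:
  x = 0: RHS = 4, y in [2, 3]  -> 2 point(s)
  x = 1: RHS = 1, y in [1, 4]  -> 2 point(s)
  x = 2: RHS = 4, y in [2, 3]  -> 2 point(s)
  x = 3: RHS = 4, y in [2, 3]  -> 2 point(s)
Affine points: 8. Add the point at infinity: total = 9.

#E(F_5) = 9


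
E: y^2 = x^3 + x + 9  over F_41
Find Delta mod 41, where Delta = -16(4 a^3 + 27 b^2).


4 a^3 + 27 b^2 = 4*1^3 + 27*9^2 = 4 + 2187 = 2191
Delta = -16 * (2191) = -35056
Delta mod 41 = 40

Delta = 40 (mod 41)


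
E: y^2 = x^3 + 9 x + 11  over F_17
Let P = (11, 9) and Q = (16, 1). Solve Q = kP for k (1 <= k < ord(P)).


Enumerate multiples of P until we hit Q = (16, 1):
  1P = (11, 9)
  2P = (16, 1)
Match found at i = 2.

k = 2


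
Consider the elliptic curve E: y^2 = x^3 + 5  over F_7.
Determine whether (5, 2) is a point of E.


Check whether y^2 = x^3 + 0 x + 5 (mod 7) for (x, y) = (5, 2).
LHS: y^2 = 2^2 mod 7 = 4
RHS: x^3 + 0 x + 5 = 5^3 + 0*5 + 5 mod 7 = 4
LHS = RHS

Yes, on the curve


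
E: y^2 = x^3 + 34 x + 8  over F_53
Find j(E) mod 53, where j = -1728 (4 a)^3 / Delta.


Delta = -16(4 a^3 + 27 b^2) mod 53 = 48
-1728 * (4 a)^3 = -1728 * (4*34)^3 mod 53 = 6
j = 6 * 48^(-1) mod 53 = 20

j = 20 (mod 53)


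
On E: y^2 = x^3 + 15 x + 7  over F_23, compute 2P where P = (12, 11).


Doubling: s = (3 x1^2 + a) / (2 y1)
s = (3*12^2 + 15) / (2*11) mod 23 = 13
x3 = s^2 - 2 x1 mod 23 = 13^2 - 2*12 = 7
y3 = s (x1 - x3) - y1 mod 23 = 13 * (12 - 7) - 11 = 8

2P = (7, 8)


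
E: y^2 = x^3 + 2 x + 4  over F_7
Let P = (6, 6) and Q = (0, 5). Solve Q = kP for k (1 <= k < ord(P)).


Enumerate multiples of P until we hit Q = (0, 5):
  1P = (6, 6)
  2P = (3, 4)
  3P = (0, 5)
Match found at i = 3.

k = 3


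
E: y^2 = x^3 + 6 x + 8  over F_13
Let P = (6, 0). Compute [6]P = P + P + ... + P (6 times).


k = 6 = 110_2 (binary, LSB first: 011)
Double-and-add from P = (6, 0):
  bit 0 = 0: acc unchanged = O
  bit 1 = 1: acc = O + O = O
  bit 2 = 1: acc = O + O = O

6P = O


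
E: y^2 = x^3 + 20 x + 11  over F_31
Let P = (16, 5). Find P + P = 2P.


Doubling: s = (3 x1^2 + a) / (2 y1)
s = (3*16^2 + 20) / (2*5) mod 31 = 23
x3 = s^2 - 2 x1 mod 31 = 23^2 - 2*16 = 1
y3 = s (x1 - x3) - y1 mod 31 = 23 * (16 - 1) - 5 = 30

2P = (1, 30)


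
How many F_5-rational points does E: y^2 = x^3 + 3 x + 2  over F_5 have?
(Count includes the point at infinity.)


For each x in F_5, count y with y^2 = x^3 + 3 x + 2 mod 5:
  x = 1: RHS = 1, y in [1, 4]  -> 2 point(s)
  x = 2: RHS = 1, y in [1, 4]  -> 2 point(s)
Affine points: 4. Add the point at infinity: total = 5.

#E(F_5) = 5


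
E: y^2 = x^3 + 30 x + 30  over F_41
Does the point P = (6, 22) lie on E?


Check whether y^2 = x^3 + 30 x + 30 (mod 41) for (x, y) = (6, 22).
LHS: y^2 = 22^2 mod 41 = 33
RHS: x^3 + 30 x + 30 = 6^3 + 30*6 + 30 mod 41 = 16
LHS != RHS

No, not on the curve


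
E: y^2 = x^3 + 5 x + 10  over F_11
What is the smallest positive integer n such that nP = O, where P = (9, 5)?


Compute successive multiples of P until we hit O:
  1P = (9, 5)
  2P = (7, 5)
  3P = (6, 6)
  4P = (1, 7)
  5P = (10, 9)
  6P = (8, 10)
  7P = (8, 1)
  8P = (10, 2)
  ... (continuing to 13P)
  13P = O

ord(P) = 13


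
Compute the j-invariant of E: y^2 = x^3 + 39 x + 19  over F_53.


Delta = -16(4 a^3 + 27 b^2) mod 53 = 1
-1728 * (4 a)^3 = -1728 * (4*39)^3 mod 53 = 16
j = 16 * 1^(-1) mod 53 = 16

j = 16 (mod 53)


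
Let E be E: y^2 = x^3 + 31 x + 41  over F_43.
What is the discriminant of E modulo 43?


4 a^3 + 27 b^2 = 4*31^3 + 27*41^2 = 119164 + 45387 = 164551
Delta = -16 * (164551) = -2632816
Delta mod 43 = 31

Delta = 31 (mod 43)


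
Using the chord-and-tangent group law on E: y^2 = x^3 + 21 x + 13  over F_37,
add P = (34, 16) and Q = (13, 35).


P != Q, so use the chord formula.
s = (y2 - y1) / (x2 - x1) = (19) / (16) mod 37 = 22
x3 = s^2 - x1 - x2 mod 37 = 22^2 - 34 - 13 = 30
y3 = s (x1 - x3) - y1 mod 37 = 22 * (34 - 30) - 16 = 35

P + Q = (30, 35)


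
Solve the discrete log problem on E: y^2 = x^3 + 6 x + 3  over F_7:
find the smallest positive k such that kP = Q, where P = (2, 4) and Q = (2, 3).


Enumerate multiples of P until we hit Q = (2, 3):
  1P = (2, 4)
  2P = (5, 5)
  3P = (4, 0)
  4P = (5, 2)
  5P = (2, 3)
Match found at i = 5.

k = 5


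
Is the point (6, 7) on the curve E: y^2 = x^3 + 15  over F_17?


Check whether y^2 = x^3 + 0 x + 15 (mod 17) for (x, y) = (6, 7).
LHS: y^2 = 7^2 mod 17 = 15
RHS: x^3 + 0 x + 15 = 6^3 + 0*6 + 15 mod 17 = 10
LHS != RHS

No, not on the curve


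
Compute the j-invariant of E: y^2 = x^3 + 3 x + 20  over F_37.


Delta = -16(4 a^3 + 27 b^2) mod 37 = 1
-1728 * (4 a)^3 = -1728 * (4*3)^3 mod 37 = 27
j = 27 * 1^(-1) mod 37 = 27

j = 27 (mod 37)


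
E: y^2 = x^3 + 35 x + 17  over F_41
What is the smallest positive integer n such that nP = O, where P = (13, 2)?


Compute successive multiples of P until we hit O:
  1P = (13, 2)
  2P = (38, 34)
  3P = (35, 1)
  4P = (39, 29)
  5P = (7, 20)
  6P = (30, 8)
  7P = (16, 9)
  8P = (22, 18)
  ... (continuing to 47P)
  47P = O

ord(P) = 47


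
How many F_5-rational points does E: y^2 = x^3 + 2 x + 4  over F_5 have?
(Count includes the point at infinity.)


For each x in F_5, count y with y^2 = x^3 + 2 x + 4 mod 5:
  x = 0: RHS = 4, y in [2, 3]  -> 2 point(s)
  x = 2: RHS = 1, y in [1, 4]  -> 2 point(s)
  x = 4: RHS = 1, y in [1, 4]  -> 2 point(s)
Affine points: 6. Add the point at infinity: total = 7.

#E(F_5) = 7


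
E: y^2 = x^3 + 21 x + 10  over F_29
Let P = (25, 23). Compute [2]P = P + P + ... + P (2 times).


k = 2 = 10_2 (binary, LSB first: 01)
Double-and-add from P = (25, 23):
  bit 0 = 0: acc unchanged = O
  bit 1 = 1: acc = O + (3, 10) = (3, 10)

2P = (3, 10)


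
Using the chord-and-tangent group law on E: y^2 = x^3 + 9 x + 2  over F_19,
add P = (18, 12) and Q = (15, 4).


P != Q, so use the chord formula.
s = (y2 - y1) / (x2 - x1) = (11) / (16) mod 19 = 9
x3 = s^2 - x1 - x2 mod 19 = 9^2 - 18 - 15 = 10
y3 = s (x1 - x3) - y1 mod 19 = 9 * (18 - 10) - 12 = 3

P + Q = (10, 3)


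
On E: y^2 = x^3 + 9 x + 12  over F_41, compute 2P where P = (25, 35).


Doubling: s = (3 x1^2 + a) / (2 y1)
s = (3*25^2 + 9) / (2*35) mod 41 = 7
x3 = s^2 - 2 x1 mod 41 = 7^2 - 2*25 = 40
y3 = s (x1 - x3) - y1 mod 41 = 7 * (25 - 40) - 35 = 24

2P = (40, 24)


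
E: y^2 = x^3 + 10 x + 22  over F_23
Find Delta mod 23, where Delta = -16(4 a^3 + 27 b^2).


4 a^3 + 27 b^2 = 4*10^3 + 27*22^2 = 4000 + 13068 = 17068
Delta = -16 * (17068) = -273088
Delta mod 23 = 14

Delta = 14 (mod 23)


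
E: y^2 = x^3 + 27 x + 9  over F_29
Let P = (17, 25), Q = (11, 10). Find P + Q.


P != Q, so use the chord formula.
s = (y2 - y1) / (x2 - x1) = (14) / (23) mod 29 = 17
x3 = s^2 - x1 - x2 mod 29 = 17^2 - 17 - 11 = 0
y3 = s (x1 - x3) - y1 mod 29 = 17 * (17 - 0) - 25 = 3

P + Q = (0, 3)


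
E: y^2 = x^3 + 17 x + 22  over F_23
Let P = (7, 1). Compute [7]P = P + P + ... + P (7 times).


k = 7 = 111_2 (binary, LSB first: 111)
Double-and-add from P = (7, 1):
  bit 0 = 1: acc = O + (7, 1) = (7, 1)
  bit 1 = 1: acc = (7, 1) + (17, 7) = (15, 8)
  bit 2 = 1: acc = (15, 8) + (5, 18) = (4, 4)

7P = (4, 4)


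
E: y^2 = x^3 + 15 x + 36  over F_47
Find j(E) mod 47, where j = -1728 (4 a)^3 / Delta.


Delta = -16(4 a^3 + 27 b^2) mod 47 = 4
-1728 * (4 a)^3 = -1728 * (4*15)^3 mod 47 = 9
j = 9 * 4^(-1) mod 47 = 14

j = 14 (mod 47)


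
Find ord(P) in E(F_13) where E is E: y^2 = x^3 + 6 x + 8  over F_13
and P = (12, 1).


Compute successive multiples of P until we hit O:
  1P = (12, 1)
  2P = (6, 0)
  3P = (12, 12)
  4P = O

ord(P) = 4


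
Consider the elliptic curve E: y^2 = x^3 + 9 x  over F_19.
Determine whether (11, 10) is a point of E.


Check whether y^2 = x^3 + 9 x + 0 (mod 19) for (x, y) = (11, 10).
LHS: y^2 = 10^2 mod 19 = 5
RHS: x^3 + 9 x + 0 = 11^3 + 9*11 + 0 mod 19 = 5
LHS = RHS

Yes, on the curve


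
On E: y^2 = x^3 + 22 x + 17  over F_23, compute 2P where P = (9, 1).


Doubling: s = (3 x1^2 + a) / (2 y1)
s = (3*9^2 + 22) / (2*1) mod 23 = 6
x3 = s^2 - 2 x1 mod 23 = 6^2 - 2*9 = 18
y3 = s (x1 - x3) - y1 mod 23 = 6 * (9 - 18) - 1 = 14

2P = (18, 14)


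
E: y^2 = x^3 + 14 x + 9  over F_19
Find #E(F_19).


For each x in F_19, count y with y^2 = x^3 + 14 x + 9 mod 19:
  x = 0: RHS = 9, y in [3, 16]  -> 2 point(s)
  x = 1: RHS = 5, y in [9, 10]  -> 2 point(s)
  x = 2: RHS = 7, y in [8, 11]  -> 2 point(s)
  x = 6: RHS = 5, y in [9, 10]  -> 2 point(s)
  x = 8: RHS = 6, y in [5, 14]  -> 2 point(s)
  x = 9: RHS = 9, y in [3, 16]  -> 2 point(s)
  x = 10: RHS = 9, y in [3, 16]  -> 2 point(s)
  x = 12: RHS = 5, y in [9, 10]  -> 2 point(s)
  x = 14: RHS = 4, y in [2, 17]  -> 2 point(s)
  x = 16: RHS = 16, y in [4, 15]  -> 2 point(s)
  x = 17: RHS = 11, y in [7, 12]  -> 2 point(s)
Affine points: 22. Add the point at infinity: total = 23.

#E(F_19) = 23


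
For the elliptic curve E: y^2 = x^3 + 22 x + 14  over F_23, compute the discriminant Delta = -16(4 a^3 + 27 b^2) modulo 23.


4 a^3 + 27 b^2 = 4*22^3 + 27*14^2 = 42592 + 5292 = 47884
Delta = -16 * (47884) = -766144
Delta mod 23 = 9

Delta = 9 (mod 23)


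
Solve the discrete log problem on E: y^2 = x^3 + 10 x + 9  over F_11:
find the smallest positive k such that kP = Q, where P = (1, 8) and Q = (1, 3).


Enumerate multiples of P until we hit Q = (1, 3):
  1P = (1, 8)
  2P = (3, 0)
  3P = (1, 3)
Match found at i = 3.

k = 3


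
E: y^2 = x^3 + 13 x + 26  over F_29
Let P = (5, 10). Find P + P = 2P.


Doubling: s = (3 x1^2 + a) / (2 y1)
s = (3*5^2 + 13) / (2*10) mod 29 = 16
x3 = s^2 - 2 x1 mod 29 = 16^2 - 2*5 = 14
y3 = s (x1 - x3) - y1 mod 29 = 16 * (5 - 14) - 10 = 20

2P = (14, 20)


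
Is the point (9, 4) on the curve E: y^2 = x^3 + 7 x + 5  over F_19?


Check whether y^2 = x^3 + 7 x + 5 (mod 19) for (x, y) = (9, 4).
LHS: y^2 = 4^2 mod 19 = 16
RHS: x^3 + 7 x + 5 = 9^3 + 7*9 + 5 mod 19 = 18
LHS != RHS

No, not on the curve


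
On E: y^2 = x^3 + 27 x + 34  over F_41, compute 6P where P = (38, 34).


k = 6 = 110_2 (binary, LSB first: 011)
Double-and-add from P = (38, 34):
  bit 0 = 0: acc unchanged = O
  bit 1 = 1: acc = O + (10, 22) = (10, 22)
  bit 2 = 1: acc = (10, 22) + (12, 6) = (1, 29)

6P = (1, 29)


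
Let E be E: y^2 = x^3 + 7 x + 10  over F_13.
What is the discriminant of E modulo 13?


4 a^3 + 27 b^2 = 4*7^3 + 27*10^2 = 1372 + 2700 = 4072
Delta = -16 * (4072) = -65152
Delta mod 13 = 4

Delta = 4 (mod 13)


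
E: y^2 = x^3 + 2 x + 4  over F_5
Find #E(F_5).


For each x in F_5, count y with y^2 = x^3 + 2 x + 4 mod 5:
  x = 0: RHS = 4, y in [2, 3]  -> 2 point(s)
  x = 2: RHS = 1, y in [1, 4]  -> 2 point(s)
  x = 4: RHS = 1, y in [1, 4]  -> 2 point(s)
Affine points: 6. Add the point at infinity: total = 7.

#E(F_5) = 7


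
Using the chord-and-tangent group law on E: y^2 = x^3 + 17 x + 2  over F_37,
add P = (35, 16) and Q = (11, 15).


P != Q, so use the chord formula.
s = (y2 - y1) / (x2 - x1) = (36) / (13) mod 37 = 17
x3 = s^2 - x1 - x2 mod 37 = 17^2 - 35 - 11 = 21
y3 = s (x1 - x3) - y1 mod 37 = 17 * (35 - 21) - 16 = 0

P + Q = (21, 0)


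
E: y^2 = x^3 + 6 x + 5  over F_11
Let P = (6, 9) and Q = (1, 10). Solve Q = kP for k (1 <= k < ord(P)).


Enumerate multiples of P until we hit Q = (1, 10):
  1P = (6, 9)
  2P = (0, 7)
  3P = (10, 8)
  4P = (4, 7)
  5P = (2, 6)
  6P = (7, 4)
  7P = (1, 10)
Match found at i = 7.

k = 7


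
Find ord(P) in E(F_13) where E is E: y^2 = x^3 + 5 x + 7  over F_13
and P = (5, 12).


Compute successive multiples of P until we hit O:
  1P = (5, 12)
  2P = (4, 0)
  3P = (5, 1)
  4P = O

ord(P) = 4


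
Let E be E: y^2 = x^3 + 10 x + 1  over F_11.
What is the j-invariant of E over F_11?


Delta = -16(4 a^3 + 27 b^2) mod 11 = 6
-1728 * (4 a)^3 = -1728 * (4*10)^3 mod 11 = 9
j = 9 * 6^(-1) mod 11 = 7

j = 7 (mod 11)


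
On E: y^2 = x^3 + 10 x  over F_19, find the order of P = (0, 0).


Compute successive multiples of P until we hit O:
  1P = (0, 0)
  2P = O

ord(P) = 2


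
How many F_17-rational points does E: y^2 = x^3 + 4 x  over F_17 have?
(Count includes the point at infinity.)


For each x in F_17, count y with y^2 = x^3 + 4 x + 0 mod 17:
  x = 0: RHS = 0, y in [0]  -> 1 point(s)
  x = 2: RHS = 16, y in [4, 13]  -> 2 point(s)
  x = 5: RHS = 9, y in [3, 14]  -> 2 point(s)
  x = 6: RHS = 2, y in [6, 11]  -> 2 point(s)
  x = 8: RHS = 0, y in [0]  -> 1 point(s)
  x = 9: RHS = 0, y in [0]  -> 1 point(s)
  x = 11: RHS = 15, y in [7, 10]  -> 2 point(s)
  x = 12: RHS = 8, y in [5, 12]  -> 2 point(s)
  x = 15: RHS = 1, y in [1, 16]  -> 2 point(s)
Affine points: 15. Add the point at infinity: total = 16.

#E(F_17) = 16


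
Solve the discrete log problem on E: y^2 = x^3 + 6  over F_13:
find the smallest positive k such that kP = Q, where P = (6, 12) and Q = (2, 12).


Enumerate multiples of P until we hit Q = (2, 12):
  1P = (6, 12)
  2P = (5, 12)
  3P = (2, 1)
  4P = (2, 12)
Match found at i = 4.

k = 4


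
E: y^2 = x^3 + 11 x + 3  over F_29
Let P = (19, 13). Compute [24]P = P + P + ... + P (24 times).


k = 24 = 11000_2 (binary, LSB first: 00011)
Double-and-add from P = (19, 13):
  bit 0 = 0: acc unchanged = O
  bit 1 = 0: acc unchanged = O
  bit 2 = 0: acc unchanged = O
  bit 3 = 1: acc = O + (18, 28) = (18, 28)
  bit 4 = 1: acc = (18, 28) + (17, 17) = (28, 7)

24P = (28, 7)


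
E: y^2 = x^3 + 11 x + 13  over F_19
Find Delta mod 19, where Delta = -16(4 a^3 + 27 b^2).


4 a^3 + 27 b^2 = 4*11^3 + 27*13^2 = 5324 + 4563 = 9887
Delta = -16 * (9887) = -158192
Delta mod 19 = 2

Delta = 2 (mod 19)


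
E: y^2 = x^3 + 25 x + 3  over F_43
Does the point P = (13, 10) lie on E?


Check whether y^2 = x^3 + 25 x + 3 (mod 43) for (x, y) = (13, 10).
LHS: y^2 = 10^2 mod 43 = 14
RHS: x^3 + 25 x + 3 = 13^3 + 25*13 + 3 mod 43 = 31
LHS != RHS

No, not on the curve


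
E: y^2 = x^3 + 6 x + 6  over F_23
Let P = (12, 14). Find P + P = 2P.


Doubling: s = (3 x1^2 + a) / (2 y1)
s = (3*12^2 + 6) / (2*14) mod 23 = 14
x3 = s^2 - 2 x1 mod 23 = 14^2 - 2*12 = 11
y3 = s (x1 - x3) - y1 mod 23 = 14 * (12 - 11) - 14 = 0

2P = (11, 0)


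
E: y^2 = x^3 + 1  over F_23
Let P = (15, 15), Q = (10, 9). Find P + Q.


P != Q, so use the chord formula.
s = (y2 - y1) / (x2 - x1) = (17) / (18) mod 23 = 15
x3 = s^2 - x1 - x2 mod 23 = 15^2 - 15 - 10 = 16
y3 = s (x1 - x3) - y1 mod 23 = 15 * (15 - 16) - 15 = 16

P + Q = (16, 16)


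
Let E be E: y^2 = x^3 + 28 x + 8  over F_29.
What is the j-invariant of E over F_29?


Delta = -16(4 a^3 + 27 b^2) mod 29 = 24
-1728 * (4 a)^3 = -1728 * (4*28)^3 mod 29 = 15
j = 15 * 24^(-1) mod 29 = 26

j = 26 (mod 29)


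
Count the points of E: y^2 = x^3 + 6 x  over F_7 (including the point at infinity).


For each x in F_7, count y with y^2 = x^3 + 6 x + 0 mod 7:
  x = 0: RHS = 0, y in [0]  -> 1 point(s)
  x = 1: RHS = 0, y in [0]  -> 1 point(s)
  x = 4: RHS = 4, y in [2, 5]  -> 2 point(s)
  x = 5: RHS = 1, y in [1, 6]  -> 2 point(s)
  x = 6: RHS = 0, y in [0]  -> 1 point(s)
Affine points: 7. Add the point at infinity: total = 8.

#E(F_7) = 8


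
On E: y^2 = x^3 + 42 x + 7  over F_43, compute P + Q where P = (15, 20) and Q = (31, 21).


P != Q, so use the chord formula.
s = (y2 - y1) / (x2 - x1) = (1) / (16) mod 43 = 35
x3 = s^2 - x1 - x2 mod 43 = 35^2 - 15 - 31 = 18
y3 = s (x1 - x3) - y1 mod 43 = 35 * (15 - 18) - 20 = 4

P + Q = (18, 4)


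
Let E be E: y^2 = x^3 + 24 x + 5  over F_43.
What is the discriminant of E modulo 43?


4 a^3 + 27 b^2 = 4*24^3 + 27*5^2 = 55296 + 675 = 55971
Delta = -16 * (55971) = -895536
Delta mod 43 = 25

Delta = 25 (mod 43)


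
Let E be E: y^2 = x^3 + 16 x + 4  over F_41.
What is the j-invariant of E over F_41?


Delta = -16(4 a^3 + 27 b^2) mod 41 = 27
-1728 * (4 a)^3 = -1728 * (4*16)^3 mod 41 = 19
j = 19 * 27^(-1) mod 41 = 25

j = 25 (mod 41)


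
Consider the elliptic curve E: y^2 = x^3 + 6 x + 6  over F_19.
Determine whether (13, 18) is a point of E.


Check whether y^2 = x^3 + 6 x + 6 (mod 19) for (x, y) = (13, 18).
LHS: y^2 = 18^2 mod 19 = 1
RHS: x^3 + 6 x + 6 = 13^3 + 6*13 + 6 mod 19 = 1
LHS = RHS

Yes, on the curve


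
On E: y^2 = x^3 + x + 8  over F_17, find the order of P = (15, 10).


Compute successive multiples of P until we hit O:
  1P = (15, 10)
  2P = (2, 1)
  3P = (4, 12)
  4P = (0, 12)
  5P = (3, 2)
  6P = (7, 1)
  7P = (13, 5)
  8P = (8, 16)
  ... (continuing to 25P)
  25P = O

ord(P) = 25


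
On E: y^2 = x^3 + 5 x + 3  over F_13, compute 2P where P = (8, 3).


Doubling: s = (3 x1^2 + a) / (2 y1)
s = (3*8^2 + 5) / (2*3) mod 13 = 9
x3 = s^2 - 2 x1 mod 13 = 9^2 - 2*8 = 0
y3 = s (x1 - x3) - y1 mod 13 = 9 * (8 - 0) - 3 = 4

2P = (0, 4)


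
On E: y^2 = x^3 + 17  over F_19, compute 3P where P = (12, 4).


k = 3 = 11_2 (binary, LSB first: 11)
Double-and-add from P = (12, 4):
  bit 0 = 1: acc = O + (12, 4) = (12, 4)
  bit 1 = 1: acc = (12, 4) + (4, 10) = (0, 6)

3P = (0, 6)


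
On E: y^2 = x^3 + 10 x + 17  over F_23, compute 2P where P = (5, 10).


Doubling: s = (3 x1^2 + a) / (2 y1)
s = (3*5^2 + 10) / (2*10) mod 23 = 10
x3 = s^2 - 2 x1 mod 23 = 10^2 - 2*5 = 21
y3 = s (x1 - x3) - y1 mod 23 = 10 * (5 - 21) - 10 = 14

2P = (21, 14)


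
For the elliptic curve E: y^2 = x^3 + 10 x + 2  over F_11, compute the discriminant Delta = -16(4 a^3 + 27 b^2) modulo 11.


4 a^3 + 27 b^2 = 4*10^3 + 27*2^2 = 4000 + 108 = 4108
Delta = -16 * (4108) = -65728
Delta mod 11 = 8

Delta = 8 (mod 11)


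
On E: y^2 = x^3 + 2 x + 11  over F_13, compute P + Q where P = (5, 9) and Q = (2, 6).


P != Q, so use the chord formula.
s = (y2 - y1) / (x2 - x1) = (10) / (10) mod 13 = 1
x3 = s^2 - x1 - x2 mod 13 = 1^2 - 5 - 2 = 7
y3 = s (x1 - x3) - y1 mod 13 = 1 * (5 - 7) - 9 = 2

P + Q = (7, 2)


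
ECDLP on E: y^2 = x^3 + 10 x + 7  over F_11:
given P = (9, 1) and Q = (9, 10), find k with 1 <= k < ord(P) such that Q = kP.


Enumerate multiples of P until we hit Q = (9, 10):
  1P = (9, 1)
  2P = (4, 10)
  3P = (3, 8)
  4P = (8, 7)
  5P = (8, 4)
  6P = (3, 3)
  7P = (4, 1)
  8P = (9, 10)
Match found at i = 8.

k = 8


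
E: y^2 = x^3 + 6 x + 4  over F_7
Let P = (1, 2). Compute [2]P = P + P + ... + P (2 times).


k = 2 = 10_2 (binary, LSB first: 01)
Double-and-add from P = (1, 2):
  bit 0 = 0: acc unchanged = O
  bit 1 = 1: acc = O + (0, 2) = (0, 2)

2P = (0, 2)


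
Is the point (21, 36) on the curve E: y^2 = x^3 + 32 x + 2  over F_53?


Check whether y^2 = x^3 + 32 x + 2 (mod 53) for (x, y) = (21, 36).
LHS: y^2 = 36^2 mod 53 = 24
RHS: x^3 + 32 x + 2 = 21^3 + 32*21 + 2 mod 53 = 24
LHS = RHS

Yes, on the curve


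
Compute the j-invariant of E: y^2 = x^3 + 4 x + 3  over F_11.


Delta = -16(4 a^3 + 27 b^2) mod 11 = 2
-1728 * (4 a)^3 = -1728 * (4*4)^3 mod 11 = 7
j = 7 * 2^(-1) mod 11 = 9

j = 9 (mod 11)


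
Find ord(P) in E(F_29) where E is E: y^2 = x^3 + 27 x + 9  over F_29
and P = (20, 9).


Compute successive multiples of P until we hit O:
  1P = (20, 9)
  2P = (11, 10)
  3P = (22, 17)
  4P = (3, 1)
  5P = (0, 26)
  6P = (14, 12)
  7P = (17, 4)
  8P = (27, 18)
  ... (continuing to 31P)
  31P = O

ord(P) = 31


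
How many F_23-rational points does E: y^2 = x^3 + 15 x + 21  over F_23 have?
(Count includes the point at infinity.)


For each x in F_23, count y with y^2 = x^3 + 15 x + 21 mod 23:
  x = 2: RHS = 13, y in [6, 17]  -> 2 point(s)
  x = 3: RHS = 1, y in [1, 22]  -> 2 point(s)
  x = 7: RHS = 9, y in [3, 20]  -> 2 point(s)
  x = 8: RHS = 9, y in [3, 20]  -> 2 point(s)
  x = 14: RHS = 8, y in [10, 13]  -> 2 point(s)
  x = 19: RHS = 12, y in [9, 14]  -> 2 point(s)
  x = 20: RHS = 18, y in [8, 15]  -> 2 point(s)
  x = 21: RHS = 6, y in [11, 12]  -> 2 point(s)
Affine points: 16. Add the point at infinity: total = 17.

#E(F_23) = 17


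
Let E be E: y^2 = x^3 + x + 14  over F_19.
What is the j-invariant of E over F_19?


Delta = -16(4 a^3 + 27 b^2) mod 19 = 4
-1728 * (4 a)^3 = -1728 * (4*1)^3 mod 19 = 7
j = 7 * 4^(-1) mod 19 = 16

j = 16 (mod 19)


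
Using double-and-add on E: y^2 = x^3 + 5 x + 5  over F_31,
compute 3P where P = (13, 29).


k = 3 = 11_2 (binary, LSB first: 11)
Double-and-add from P = (13, 29):
  bit 0 = 1: acc = O + (13, 29) = (13, 29)
  bit 1 = 1: acc = (13, 29) + (21, 3) = (25, 10)

3P = (25, 10)


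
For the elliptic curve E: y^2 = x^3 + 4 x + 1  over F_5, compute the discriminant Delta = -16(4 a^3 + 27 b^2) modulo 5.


4 a^3 + 27 b^2 = 4*4^3 + 27*1^2 = 256 + 27 = 283
Delta = -16 * (283) = -4528
Delta mod 5 = 2

Delta = 2 (mod 5)


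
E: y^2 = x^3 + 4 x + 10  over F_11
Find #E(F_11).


For each x in F_11, count y with y^2 = x^3 + 4 x + 10 mod 11:
  x = 1: RHS = 4, y in [2, 9]  -> 2 point(s)
  x = 2: RHS = 4, y in [2, 9]  -> 2 point(s)
  x = 3: RHS = 5, y in [4, 7]  -> 2 point(s)
  x = 5: RHS = 1, y in [1, 10]  -> 2 point(s)
  x = 8: RHS = 4, y in [2, 9]  -> 2 point(s)
  x = 9: RHS = 5, y in [4, 7]  -> 2 point(s)
  x = 10: RHS = 5, y in [4, 7]  -> 2 point(s)
Affine points: 14. Add the point at infinity: total = 15.

#E(F_11) = 15


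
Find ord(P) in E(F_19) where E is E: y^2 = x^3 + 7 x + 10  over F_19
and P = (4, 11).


Compute successive multiples of P until we hit O:
  1P = (4, 11)
  2P = (3, 1)
  3P = (17, 11)
  4P = (17, 8)
  5P = (3, 18)
  6P = (4, 8)
  7P = O

ord(P) = 7


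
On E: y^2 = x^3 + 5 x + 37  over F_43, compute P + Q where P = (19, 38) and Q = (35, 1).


P != Q, so use the chord formula.
s = (y2 - y1) / (x2 - x1) = (6) / (16) mod 43 = 38
x3 = s^2 - x1 - x2 mod 43 = 38^2 - 19 - 35 = 14
y3 = s (x1 - x3) - y1 mod 43 = 38 * (19 - 14) - 38 = 23

P + Q = (14, 23)


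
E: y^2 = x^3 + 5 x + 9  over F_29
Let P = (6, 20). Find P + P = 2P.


Doubling: s = (3 x1^2 + a) / (2 y1)
s = (3*6^2 + 5) / (2*20) mod 29 = 5
x3 = s^2 - 2 x1 mod 29 = 5^2 - 2*6 = 13
y3 = s (x1 - x3) - y1 mod 29 = 5 * (6 - 13) - 20 = 3

2P = (13, 3)


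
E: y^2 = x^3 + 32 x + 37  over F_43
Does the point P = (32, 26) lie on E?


Check whether y^2 = x^3 + 32 x + 37 (mod 43) for (x, y) = (32, 26).
LHS: y^2 = 26^2 mod 43 = 31
RHS: x^3 + 32 x + 37 = 32^3 + 32*32 + 37 mod 43 = 31
LHS = RHS

Yes, on the curve


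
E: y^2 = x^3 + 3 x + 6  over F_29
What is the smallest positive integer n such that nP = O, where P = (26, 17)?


Compute successive multiples of P until we hit O:
  1P = (26, 17)
  2P = (13, 3)
  3P = (3, 10)
  4P = (7, 14)
  5P = (19, 7)
  6P = (18, 11)
  7P = (20, 2)
  8P = (11, 6)
  ... (continuing to 33P)
  33P = O

ord(P) = 33


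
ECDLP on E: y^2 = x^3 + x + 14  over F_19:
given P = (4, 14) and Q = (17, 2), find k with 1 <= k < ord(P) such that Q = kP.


Enumerate multiples of P until we hit Q = (17, 2):
  1P = (4, 14)
  2P = (1, 15)
  3P = (12, 14)
  4P = (3, 5)
  5P = (17, 2)
Match found at i = 5.

k = 5


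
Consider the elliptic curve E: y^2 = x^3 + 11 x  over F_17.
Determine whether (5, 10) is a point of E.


Check whether y^2 = x^3 + 11 x + 0 (mod 17) for (x, y) = (5, 10).
LHS: y^2 = 10^2 mod 17 = 15
RHS: x^3 + 11 x + 0 = 5^3 + 11*5 + 0 mod 17 = 10
LHS != RHS

No, not on the curve


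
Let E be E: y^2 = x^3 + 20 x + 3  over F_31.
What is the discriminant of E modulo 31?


4 a^3 + 27 b^2 = 4*20^3 + 27*3^2 = 32000 + 243 = 32243
Delta = -16 * (32243) = -515888
Delta mod 31 = 14

Delta = 14 (mod 31)


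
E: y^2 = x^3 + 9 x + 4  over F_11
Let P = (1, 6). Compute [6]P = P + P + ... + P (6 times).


k = 6 = 110_2 (binary, LSB first: 011)
Double-and-add from P = (1, 6):
  bit 0 = 0: acc unchanged = O
  bit 1 = 1: acc = O + (10, 7) = (10, 7)
  bit 2 = 1: acc = (10, 7) + (7, 5) = (3, 5)

6P = (3, 5)


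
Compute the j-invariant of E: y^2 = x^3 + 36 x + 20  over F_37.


Delta = -16(4 a^3 + 27 b^2) mod 37 = 17
-1728 * (4 a)^3 = -1728 * (4*36)^3 mod 37 = 36
j = 36 * 17^(-1) mod 37 = 13

j = 13 (mod 37)


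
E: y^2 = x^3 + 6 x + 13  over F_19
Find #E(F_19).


For each x in F_19, count y with y^2 = x^3 + 6 x + 13 mod 19:
  x = 1: RHS = 1, y in [1, 18]  -> 2 point(s)
  x = 3: RHS = 1, y in [1, 18]  -> 2 point(s)
  x = 4: RHS = 6, y in [5, 14]  -> 2 point(s)
  x = 5: RHS = 16, y in [4, 15]  -> 2 point(s)
  x = 9: RHS = 17, y in [6, 13]  -> 2 point(s)
  x = 10: RHS = 9, y in [3, 16]  -> 2 point(s)
  x = 11: RHS = 4, y in [2, 17]  -> 2 point(s)
  x = 15: RHS = 1, y in [1, 18]  -> 2 point(s)
  x = 16: RHS = 6, y in [5, 14]  -> 2 point(s)
  x = 18: RHS = 6, y in [5, 14]  -> 2 point(s)
Affine points: 20. Add the point at infinity: total = 21.

#E(F_19) = 21


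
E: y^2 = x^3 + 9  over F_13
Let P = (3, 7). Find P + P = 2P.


Doubling: s = (3 x1^2 + a) / (2 y1)
s = (3*3^2 + 0) / (2*7) mod 13 = 1
x3 = s^2 - 2 x1 mod 13 = 1^2 - 2*3 = 8
y3 = s (x1 - x3) - y1 mod 13 = 1 * (3 - 8) - 7 = 1

2P = (8, 1)


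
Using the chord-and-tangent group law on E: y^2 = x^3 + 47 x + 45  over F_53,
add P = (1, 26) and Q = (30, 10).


P != Q, so use the chord formula.
s = (y2 - y1) / (x2 - x1) = (37) / (29) mod 53 = 36
x3 = s^2 - x1 - x2 mod 53 = 36^2 - 1 - 30 = 46
y3 = s (x1 - x3) - y1 mod 53 = 36 * (1 - 46) - 26 = 50

P + Q = (46, 50)


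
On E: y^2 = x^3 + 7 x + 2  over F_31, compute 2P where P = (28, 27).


Doubling: s = (3 x1^2 + a) / (2 y1)
s = (3*28^2 + 7) / (2*27) mod 31 = 19
x3 = s^2 - 2 x1 mod 31 = 19^2 - 2*28 = 26
y3 = s (x1 - x3) - y1 mod 31 = 19 * (28 - 26) - 27 = 11

2P = (26, 11)


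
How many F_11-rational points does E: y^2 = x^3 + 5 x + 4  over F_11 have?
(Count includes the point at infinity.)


For each x in F_11, count y with y^2 = x^3 + 5 x + 4 mod 11:
  x = 0: RHS = 4, y in [2, 9]  -> 2 point(s)
  x = 2: RHS = 0, y in [0]  -> 1 point(s)
  x = 4: RHS = 0, y in [0]  -> 1 point(s)
  x = 5: RHS = 0, y in [0]  -> 1 point(s)
  x = 10: RHS = 9, y in [3, 8]  -> 2 point(s)
Affine points: 7. Add the point at infinity: total = 8.

#E(F_11) = 8


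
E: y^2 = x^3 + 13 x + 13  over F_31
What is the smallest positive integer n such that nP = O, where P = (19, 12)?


Compute successive multiples of P until we hit O:
  1P = (19, 12)
  2P = (29, 17)
  3P = (22, 2)
  4P = (8, 3)
  5P = (8, 28)
  6P = (22, 29)
  7P = (29, 14)
  8P = (19, 19)
  ... (continuing to 9P)
  9P = O

ord(P) = 9


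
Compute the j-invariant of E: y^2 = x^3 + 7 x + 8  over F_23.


Delta = -16(4 a^3 + 27 b^2) mod 23 = 11
-1728 * (4 a)^3 = -1728 * (4*7)^3 mod 23 = 16
j = 16 * 11^(-1) mod 23 = 14

j = 14 (mod 23)


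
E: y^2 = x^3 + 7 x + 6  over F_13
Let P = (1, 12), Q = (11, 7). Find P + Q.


P != Q, so use the chord formula.
s = (y2 - y1) / (x2 - x1) = (8) / (10) mod 13 = 6
x3 = s^2 - x1 - x2 mod 13 = 6^2 - 1 - 11 = 11
y3 = s (x1 - x3) - y1 mod 13 = 6 * (1 - 11) - 12 = 6

P + Q = (11, 6)


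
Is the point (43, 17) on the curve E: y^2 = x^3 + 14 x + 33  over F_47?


Check whether y^2 = x^3 + 14 x + 33 (mod 47) for (x, y) = (43, 17).
LHS: y^2 = 17^2 mod 47 = 7
RHS: x^3 + 14 x + 33 = 43^3 + 14*43 + 33 mod 47 = 7
LHS = RHS

Yes, on the curve


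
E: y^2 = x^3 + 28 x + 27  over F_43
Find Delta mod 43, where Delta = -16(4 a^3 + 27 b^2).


4 a^3 + 27 b^2 = 4*28^3 + 27*27^2 = 87808 + 19683 = 107491
Delta = -16 * (107491) = -1719856
Delta mod 43 = 15

Delta = 15 (mod 43)


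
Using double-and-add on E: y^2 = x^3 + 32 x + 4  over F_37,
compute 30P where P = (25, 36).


k = 30 = 11110_2 (binary, LSB first: 01111)
Double-and-add from P = (25, 36):
  bit 0 = 0: acc unchanged = O
  bit 1 = 1: acc = O + (13, 29) = (13, 29)
  bit 2 = 1: acc = (13, 29) + (12, 9) = (5, 20)
  bit 3 = 1: acc = (5, 20) + (22, 21) = (31, 22)
  bit 4 = 1: acc = (31, 22) + (4, 23) = (12, 28)

30P = (12, 28)


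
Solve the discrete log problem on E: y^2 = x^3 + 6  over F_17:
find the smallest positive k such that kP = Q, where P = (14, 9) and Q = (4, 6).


Enumerate multiples of P until we hit Q = (4, 6):
  1P = (14, 9)
  2P = (4, 6)
Match found at i = 2.

k = 2


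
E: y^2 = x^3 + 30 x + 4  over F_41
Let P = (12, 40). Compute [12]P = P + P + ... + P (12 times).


k = 12 = 1100_2 (binary, LSB first: 0011)
Double-and-add from P = (12, 40):
  bit 0 = 0: acc unchanged = O
  bit 1 = 0: acc unchanged = O
  bit 2 = 1: acc = O + (18, 29) = (18, 29)
  bit 3 = 1: acc = (18, 29) + (3, 11) = (28, 0)

12P = (28, 0)


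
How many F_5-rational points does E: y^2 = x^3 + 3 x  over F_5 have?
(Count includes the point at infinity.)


For each x in F_5, count y with y^2 = x^3 + 3 x + 0 mod 5:
  x = 0: RHS = 0, y in [0]  -> 1 point(s)
  x = 1: RHS = 4, y in [2, 3]  -> 2 point(s)
  x = 2: RHS = 4, y in [2, 3]  -> 2 point(s)
  x = 3: RHS = 1, y in [1, 4]  -> 2 point(s)
  x = 4: RHS = 1, y in [1, 4]  -> 2 point(s)
Affine points: 9. Add the point at infinity: total = 10.

#E(F_5) = 10


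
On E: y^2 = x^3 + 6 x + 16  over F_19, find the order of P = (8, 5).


Compute successive multiples of P until we hit O:
  1P = (8, 5)
  2P = (12, 7)
  3P = (4, 16)
  4P = (11, 8)
  5P = (1, 2)
  6P = (16, 16)
  7P = (15, 2)
  8P = (2, 6)
  ... (continuing to 28P)
  28P = O

ord(P) = 28


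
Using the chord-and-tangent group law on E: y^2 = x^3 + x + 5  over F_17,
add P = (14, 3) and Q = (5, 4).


P != Q, so use the chord formula.
s = (y2 - y1) / (x2 - x1) = (1) / (8) mod 17 = 15
x3 = s^2 - x1 - x2 mod 17 = 15^2 - 14 - 5 = 2
y3 = s (x1 - x3) - y1 mod 17 = 15 * (14 - 2) - 3 = 7

P + Q = (2, 7)


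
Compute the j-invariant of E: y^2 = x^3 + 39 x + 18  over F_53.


Delta = -16(4 a^3 + 27 b^2) mod 53 = 32
-1728 * (4 a)^3 = -1728 * (4*39)^3 mod 53 = 16
j = 16 * 32^(-1) mod 53 = 27

j = 27 (mod 53)


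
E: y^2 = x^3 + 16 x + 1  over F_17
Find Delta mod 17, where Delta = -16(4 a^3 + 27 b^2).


4 a^3 + 27 b^2 = 4*16^3 + 27*1^2 = 16384 + 27 = 16411
Delta = -16 * (16411) = -262576
Delta mod 17 = 6

Delta = 6 (mod 17)


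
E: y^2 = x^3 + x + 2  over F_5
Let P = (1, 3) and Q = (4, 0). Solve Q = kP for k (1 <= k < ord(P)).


Enumerate multiples of P until we hit Q = (4, 0):
  1P = (1, 3)
  2P = (4, 0)
Match found at i = 2.

k = 2


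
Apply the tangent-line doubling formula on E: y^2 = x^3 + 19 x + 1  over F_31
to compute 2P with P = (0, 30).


Doubling: s = (3 x1^2 + a) / (2 y1)
s = (3*0^2 + 19) / (2*30) mod 31 = 6
x3 = s^2 - 2 x1 mod 31 = 6^2 - 2*0 = 5
y3 = s (x1 - x3) - y1 mod 31 = 6 * (0 - 5) - 30 = 2

2P = (5, 2)


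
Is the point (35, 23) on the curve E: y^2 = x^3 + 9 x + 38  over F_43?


Check whether y^2 = x^3 + 9 x + 38 (mod 43) for (x, y) = (35, 23).
LHS: y^2 = 23^2 mod 43 = 13
RHS: x^3 + 9 x + 38 = 35^3 + 9*35 + 38 mod 43 = 13
LHS = RHS

Yes, on the curve


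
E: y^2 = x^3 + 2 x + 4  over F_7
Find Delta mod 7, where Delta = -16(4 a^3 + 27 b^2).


4 a^3 + 27 b^2 = 4*2^3 + 27*4^2 = 32 + 432 = 464
Delta = -16 * (464) = -7424
Delta mod 7 = 3

Delta = 3 (mod 7)


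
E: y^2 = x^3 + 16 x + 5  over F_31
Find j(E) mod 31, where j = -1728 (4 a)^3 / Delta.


Delta = -16(4 a^3 + 27 b^2) mod 31 = 11
-1728 * (4 a)^3 = -1728 * (4*16)^3 mod 31 = 2
j = 2 * 11^(-1) mod 31 = 3

j = 3 (mod 31)


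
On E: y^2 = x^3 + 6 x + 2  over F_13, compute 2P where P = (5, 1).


k = 2 = 10_2 (binary, LSB first: 01)
Double-and-add from P = (5, 1):
  bit 0 = 0: acc unchanged = O
  bit 1 = 1: acc = O + (2, 10) = (2, 10)

2P = (2, 10)


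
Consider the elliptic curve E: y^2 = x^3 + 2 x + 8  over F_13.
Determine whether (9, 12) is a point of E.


Check whether y^2 = x^3 + 2 x + 8 (mod 13) for (x, y) = (9, 12).
LHS: y^2 = 12^2 mod 13 = 1
RHS: x^3 + 2 x + 8 = 9^3 + 2*9 + 8 mod 13 = 1
LHS = RHS

Yes, on the curve


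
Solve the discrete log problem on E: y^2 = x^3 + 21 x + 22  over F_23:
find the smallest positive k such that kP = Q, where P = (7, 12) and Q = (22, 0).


Enumerate multiples of P until we hit Q = (22, 0):
  1P = (7, 12)
  2P = (12, 22)
  3P = (8, 9)
  4P = (17, 18)
  5P = (15, 20)
  6P = (2, 16)
  7P = (22, 0)
Match found at i = 7.

k = 7


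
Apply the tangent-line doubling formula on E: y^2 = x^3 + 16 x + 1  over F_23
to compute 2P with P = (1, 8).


Doubling: s = (3 x1^2 + a) / (2 y1)
s = (3*1^2 + 16) / (2*8) mod 23 = 17
x3 = s^2 - 2 x1 mod 23 = 17^2 - 2*1 = 11
y3 = s (x1 - x3) - y1 mod 23 = 17 * (1 - 11) - 8 = 6

2P = (11, 6)
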